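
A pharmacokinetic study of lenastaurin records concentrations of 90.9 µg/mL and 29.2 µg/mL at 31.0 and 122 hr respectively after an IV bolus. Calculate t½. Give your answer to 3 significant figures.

k = ln(C₁/C₂) / (t₂ − t₁) = ln(90.9/29.2) / (122 − 31.0)
  = 1.136 / 91.00 = 0.01248 hr⁻¹
t½ = ln 2 / k = ln 2 / 0.01248 ≈ 55.5 hours

55.5 hours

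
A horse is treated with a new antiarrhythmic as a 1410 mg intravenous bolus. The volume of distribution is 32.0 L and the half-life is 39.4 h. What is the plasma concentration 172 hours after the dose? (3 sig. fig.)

C₀ = dose / V = 1410 / 32.0 = 44.06 mg/L
k = ln 2 / 39.4 = 0.01759 h⁻¹
C(t) = C₀ e^(−kt) = 44.06 × e^(−0.01759 × 172) = 44.06 × e^(−3.026) = 44.06 × 0.04851 ≈ 2.14 mg/L

2.14 mg/L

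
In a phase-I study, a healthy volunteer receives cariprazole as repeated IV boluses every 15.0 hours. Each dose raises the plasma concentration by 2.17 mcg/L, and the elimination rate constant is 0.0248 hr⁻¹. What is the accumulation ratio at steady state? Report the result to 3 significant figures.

3.22

Fraction remaining after one interval: e^(−kτ) = e^(−0.02480 × 15.0) = 0.6894
R = 1 / (1 − 0.6894) = 1 / 0.3106 ≈ 3.22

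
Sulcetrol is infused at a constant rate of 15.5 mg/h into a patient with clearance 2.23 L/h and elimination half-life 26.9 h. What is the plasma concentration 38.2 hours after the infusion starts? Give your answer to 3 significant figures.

4.35 µg/mL

Css = rate / CL = 15.5 / 2.23 = 6.951 µg/mL
k = ln 2 / 26.9 = 0.02577 h⁻¹
C(t) = Css (1 − e^(−kt)) = 6.951 × (1 − e^(−0.9843)) = 6.951 × 0.6263 ≈ 4.35 µg/mL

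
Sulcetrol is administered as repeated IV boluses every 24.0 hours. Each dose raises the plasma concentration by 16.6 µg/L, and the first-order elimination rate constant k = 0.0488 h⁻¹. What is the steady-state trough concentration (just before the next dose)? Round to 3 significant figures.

Fraction remaining after one interval: e^(−kτ) = e^(−0.04880 × 24.0) = 0.3100
R = 1 / (1 − 0.3100) = 1.449
Css,max = 16.6 × 1.449 = 24.06 µg/L
Css,min = Css,max × e^(−kτ) = 24.06 × 0.3100 ≈ 7.46 µg/L

7.46 µg/L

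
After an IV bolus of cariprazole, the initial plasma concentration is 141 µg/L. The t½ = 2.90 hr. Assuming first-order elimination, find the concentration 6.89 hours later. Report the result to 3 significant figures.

27.2 µg/L

k = ln 2 / 2.90 = 0.2390 hr⁻¹
C(t) = C₀ e^(−kt) = 141 × e^(−0.2390 × 6.89) = 141 × e^(−1.647) = 141 × 0.1927 ≈ 27.2 µg/L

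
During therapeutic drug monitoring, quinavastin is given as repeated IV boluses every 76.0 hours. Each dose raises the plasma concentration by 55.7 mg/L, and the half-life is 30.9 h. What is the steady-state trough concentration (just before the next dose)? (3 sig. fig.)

12.4 mg/L

k = ln 2 / 30.9 = 0.02243 h⁻¹
Fraction remaining after one interval: e^(−kτ) = e^(−0.02243 × 76.0) = 0.1818
R = 1 / (1 − 0.1818) = 1.222
Css,max = 55.7 × 1.222 = 68.08 mg/L
Css,min = Css,max × e^(−kτ) = 68.08 × 0.1818 ≈ 12.4 mg/L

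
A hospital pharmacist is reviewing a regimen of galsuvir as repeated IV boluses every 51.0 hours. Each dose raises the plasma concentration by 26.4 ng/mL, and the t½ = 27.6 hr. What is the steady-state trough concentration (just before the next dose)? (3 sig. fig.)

k = ln 2 / 27.6 = 0.02511 hr⁻¹
Fraction remaining after one interval: e^(−kτ) = e^(−0.02511 × 51.0) = 0.2778
R = 1 / (1 − 0.2778) = 1.385
Css,max = 26.4 × 1.385 = 36.56 ng/mL
Css,min = Css,max × e^(−kτ) = 36.56 × 0.2778 ≈ 10.2 ng/mL

10.2 ng/mL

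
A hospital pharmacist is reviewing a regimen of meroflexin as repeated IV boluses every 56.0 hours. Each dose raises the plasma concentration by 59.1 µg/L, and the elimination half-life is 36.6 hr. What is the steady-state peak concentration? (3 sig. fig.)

90.4 µg/L

k = ln 2 / 36.6 = 0.01894 hr⁻¹
Fraction remaining after one interval: e^(−kτ) = e^(−0.01894 × 56.0) = 0.3463
R = 1 / (1 − 0.3463) = 1.530
Css,max = 59.1 × 1.530 ≈ 90.4 µg/L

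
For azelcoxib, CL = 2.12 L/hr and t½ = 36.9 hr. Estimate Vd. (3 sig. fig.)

113 L

k = ln 2 / t½ = ln 2 / 36.9 = 0.01878 hr⁻¹
V = CL / k = 2.12 / 0.01878 ≈ 113 L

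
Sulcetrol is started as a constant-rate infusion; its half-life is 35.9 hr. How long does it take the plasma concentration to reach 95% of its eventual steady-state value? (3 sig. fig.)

k = ln 2 / 35.9 = 0.01931 hr⁻¹
f = 1 − e^(−kt)  ⇒  t = −ln(1 − f) / k
t = −ln(1 − 0.95) / 0.01931 = 2.996 / 0.01931 ≈ 155 hours

155 hours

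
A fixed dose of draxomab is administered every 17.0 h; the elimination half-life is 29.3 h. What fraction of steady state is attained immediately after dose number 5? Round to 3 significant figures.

0.866

k = ln 2 / 29.3 = 0.02366 h⁻¹
f_n = 1 − e^(−nkτ) = 1 − e^(−5 × 0.02366 × 17.0) = 1 − e^(−2.011) = 1 − 0.1339 ≈ 0.866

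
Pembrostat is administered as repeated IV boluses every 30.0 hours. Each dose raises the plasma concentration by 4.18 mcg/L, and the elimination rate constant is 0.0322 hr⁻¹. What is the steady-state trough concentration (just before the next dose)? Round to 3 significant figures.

Fraction remaining after one interval: e^(−kτ) = e^(−0.03220 × 30.0) = 0.3806
R = 1 / (1 − 0.3806) = 1.614
Css,max = 4.18 × 1.614 = 6.748 mcg/L
Css,min = Css,max × e^(−kτ) = 6.748 × 0.3806 ≈ 2.57 mcg/L

2.57 mcg/L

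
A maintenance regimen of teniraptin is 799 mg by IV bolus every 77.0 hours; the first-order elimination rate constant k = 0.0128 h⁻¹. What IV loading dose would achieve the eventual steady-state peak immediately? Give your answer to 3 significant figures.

Accumulation ratio R = 1 / (1 − e^(−kτ)) = 1 / (1 − e^(−0.01280×77.0)) = 1 / (1 − 0.3732) = 1.595
Loading dose = maintenance dose × R = 799 × 1.595 ≈ 1270 mg

1270 mg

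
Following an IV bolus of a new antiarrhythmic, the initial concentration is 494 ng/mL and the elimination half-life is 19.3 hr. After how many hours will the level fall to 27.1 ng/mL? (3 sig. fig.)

80.8 hours

k = ln 2 / 19.3 = 0.03591 hr⁻¹
C(t) = C₀ e^(−kt)  ⇒  t = ln(C₀/C) / k
t = ln(494/27.1) / 0.03591 = 2.903 / 0.03591 ≈ 80.8 hours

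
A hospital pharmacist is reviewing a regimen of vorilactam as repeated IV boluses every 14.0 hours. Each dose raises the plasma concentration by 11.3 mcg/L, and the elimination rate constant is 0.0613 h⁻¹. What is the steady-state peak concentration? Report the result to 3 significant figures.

Fraction remaining after one interval: e^(−kτ) = e^(−0.06130 × 14.0) = 0.4239
R = 1 / (1 − 0.4239) = 1.736
Css,max = 11.3 × 1.736 ≈ 19.6 mcg/L

19.6 mcg/L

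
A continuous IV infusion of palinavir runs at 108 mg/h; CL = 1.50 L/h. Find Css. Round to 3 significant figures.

Css = infusion rate / CL = 108 / 1.50 ≈ 72.0 µg/mL

72.0 µg/mL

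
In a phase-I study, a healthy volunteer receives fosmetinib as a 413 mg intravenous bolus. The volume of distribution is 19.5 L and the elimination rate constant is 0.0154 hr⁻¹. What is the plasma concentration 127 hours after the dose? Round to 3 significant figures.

C₀ = dose / V = 413 / 19.5 = 21.18 mg/L
C(t) = C₀ e^(−kt) = 21.18 × e^(−0.01540 × 127) = 21.18 × e^(−1.956) = 21.18 × 0.1415 ≈ 3.00 mg/L

3.00 mg/L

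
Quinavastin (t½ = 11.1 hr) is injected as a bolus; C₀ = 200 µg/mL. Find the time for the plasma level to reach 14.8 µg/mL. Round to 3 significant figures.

k = ln 2 / 11.1 = 0.06245 hr⁻¹
C(t) = C₀ e^(−kt)  ⇒  t = ln(C₀/C) / k
t = ln(200/14.8) / 0.06245 = 2.604 / 0.06245 ≈ 41.7 hours

41.7 hours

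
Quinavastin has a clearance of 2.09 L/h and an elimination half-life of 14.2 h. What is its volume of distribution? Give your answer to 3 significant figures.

k = ln 2 / t½ = ln 2 / 14.2 = 0.04881 h⁻¹
V = CL / k = 2.09 / 0.04881 ≈ 42.8 L

42.8 L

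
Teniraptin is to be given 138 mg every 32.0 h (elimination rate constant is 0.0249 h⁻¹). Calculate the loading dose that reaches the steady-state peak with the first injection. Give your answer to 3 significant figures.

251 mg

Accumulation ratio R = 1 / (1 − e^(−kτ)) = 1 / (1 − e^(−0.02490×32.0)) = 1 / (1 − 0.4508) = 1.821
Loading dose = maintenance dose × R = 138 × 1.821 ≈ 251 mg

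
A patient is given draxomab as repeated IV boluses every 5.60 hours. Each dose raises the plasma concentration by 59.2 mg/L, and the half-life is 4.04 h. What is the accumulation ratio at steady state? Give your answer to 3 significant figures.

k = ln 2 / 4.04 = 0.1716 h⁻¹
Fraction remaining after one interval: e^(−kτ) = e^(−0.1716 × 5.60) = 0.3826
R = 1 / (1 − 0.3826) = 1 / 0.6174 ≈ 1.62

1.62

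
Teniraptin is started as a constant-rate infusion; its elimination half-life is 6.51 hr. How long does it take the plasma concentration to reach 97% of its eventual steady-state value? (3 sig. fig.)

k = ln 2 / 6.51 = 0.1065 hr⁻¹
f = 1 − e^(−kt)  ⇒  t = −ln(1 − f) / k
t = −ln(1 − 0.97) / 0.1065 = 3.507 / 0.1065 ≈ 32.9 hours

32.9 hours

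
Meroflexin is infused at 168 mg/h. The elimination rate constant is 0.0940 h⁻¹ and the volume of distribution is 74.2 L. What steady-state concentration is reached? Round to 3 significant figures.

CL = k · V = 0.0940 × 74.2 = 6.975 L/h
Css = rate / CL = 168 / 6.975 ≈ 24.1 mg/L

24.1 mg/L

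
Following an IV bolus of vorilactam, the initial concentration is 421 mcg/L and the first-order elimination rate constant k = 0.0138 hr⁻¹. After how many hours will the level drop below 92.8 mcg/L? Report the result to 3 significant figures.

110 hours

C(t) = C₀ e^(−kt)  ⇒  t = ln(C₀/C) / k
t = ln(421/92.8) / 0.01380 = 1.512 / 0.01380 ≈ 110 hours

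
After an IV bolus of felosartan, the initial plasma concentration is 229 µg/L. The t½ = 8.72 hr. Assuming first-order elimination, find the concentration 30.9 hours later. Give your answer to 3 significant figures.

k = ln 2 / 8.72 = 0.07949 hr⁻¹
30.9 hr is 3.544 half-lives, so C = 229 × (1/2)^3.544 = 229 × 0.08576 ≈ 19.6 µg/L

19.6 µg/L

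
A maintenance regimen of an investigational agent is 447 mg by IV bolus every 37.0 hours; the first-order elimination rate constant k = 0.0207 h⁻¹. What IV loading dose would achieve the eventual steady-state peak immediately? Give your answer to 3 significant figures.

Accumulation ratio R = 1 / (1 − e^(−kτ)) = 1 / (1 − e^(−0.02070×37.0)) = 1 / (1 − 0.4649) = 1.869
Loading dose = maintenance dose × R = 447 × 1.869 ≈ 835 mg

835 mg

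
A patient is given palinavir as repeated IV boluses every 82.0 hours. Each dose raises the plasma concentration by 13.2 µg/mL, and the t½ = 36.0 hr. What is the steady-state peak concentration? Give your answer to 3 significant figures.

16.6 µg/mL

k = ln 2 / 36.0 = 0.01925 hr⁻¹
Fraction remaining after one interval: e^(−kτ) = e^(−0.01925 × 82.0) = 0.2062
R = 1 / (1 − 0.2062) = 1.260
Css,max = 13.2 × 1.260 ≈ 16.6 µg/mL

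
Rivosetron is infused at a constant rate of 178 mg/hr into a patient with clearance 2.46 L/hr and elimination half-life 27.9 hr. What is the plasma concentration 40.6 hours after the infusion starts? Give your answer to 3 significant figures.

46.0 µg/mL

Css = rate / CL = 178 / 2.46 = 72.36 µg/mL
k = ln 2 / 27.9 = 0.02484 hr⁻¹
C(t) = Css (1 − e^(−kt)) = 72.36 × (1 − e^(−1.009)) = 72.36 × 0.6353 ≈ 46.0 µg/mL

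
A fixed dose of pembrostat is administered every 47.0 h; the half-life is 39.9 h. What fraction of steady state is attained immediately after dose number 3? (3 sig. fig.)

k = ln 2 / 39.9 = 0.01737 h⁻¹
f_n = 1 − e^(−nkτ) = 1 − e^(−3 × 0.01737 × 47.0) = 1 − e^(−2.449) = 1 − 0.08634 ≈ 0.914

0.914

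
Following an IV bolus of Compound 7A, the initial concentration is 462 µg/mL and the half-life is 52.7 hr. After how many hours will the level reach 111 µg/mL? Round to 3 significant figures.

k = ln 2 / 52.7 = 0.01315 hr⁻¹
C(t) = C₀ e^(−kt)  ⇒  t = ln(C₀/C) / k
t = ln(462/111) / 0.01315 = 1.426 / 0.01315 ≈ 108 hours

108 hours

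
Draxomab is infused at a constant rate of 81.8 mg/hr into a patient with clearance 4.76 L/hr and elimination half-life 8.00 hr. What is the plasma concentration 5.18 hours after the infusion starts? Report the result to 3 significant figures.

Css = rate / CL = 81.8 / 4.76 = 17.18 mg/L
k = ln 2 / 8.00 = 0.08664 hr⁻¹
C(t) = Css (1 − e^(−kt)) = 17.18 × (1 − e^(−0.4488)) = 17.18 × 0.3616 ≈ 6.21 mg/L

6.21 mg/L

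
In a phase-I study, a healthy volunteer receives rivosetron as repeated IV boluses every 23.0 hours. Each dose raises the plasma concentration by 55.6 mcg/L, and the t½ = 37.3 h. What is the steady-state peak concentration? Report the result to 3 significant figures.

160 mcg/L

k = ln 2 / 37.3 = 0.01858 h⁻¹
Fraction remaining after one interval: e^(−kτ) = e^(−0.01858 × 23.0) = 0.6522
R = 1 / (1 − 0.6522) = 2.875
Css,max = 55.6 × 2.875 ≈ 160 mcg/L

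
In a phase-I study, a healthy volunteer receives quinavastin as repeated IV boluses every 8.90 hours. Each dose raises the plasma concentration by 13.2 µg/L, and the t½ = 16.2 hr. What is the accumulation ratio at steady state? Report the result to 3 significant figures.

k = ln 2 / 16.2 = 0.04279 hr⁻¹
Fraction remaining after one interval: e^(−kτ) = e^(−0.04279 × 8.90) = 0.6833
R = 1 / (1 − 0.6833) = 1 / 0.3167 ≈ 3.16

3.16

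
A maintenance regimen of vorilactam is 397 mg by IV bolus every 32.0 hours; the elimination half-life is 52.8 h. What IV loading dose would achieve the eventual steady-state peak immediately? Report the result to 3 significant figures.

1160 mg

k = ln 2 / 52.8 = 0.01313 h⁻¹
Accumulation ratio R = 1 / (1 − e^(−kτ)) = 1 / (1 − e^(−0.01313×32.0)) = 1 / (1 − 0.6570) = 2.915
Loading dose = maintenance dose × R = 397 × 2.915 ≈ 1160 mg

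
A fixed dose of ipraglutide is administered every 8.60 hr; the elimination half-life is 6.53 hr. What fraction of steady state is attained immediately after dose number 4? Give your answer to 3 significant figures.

0.974

k = ln 2 / 6.53 = 0.1061 hr⁻¹
f_n = 1 − e^(−nkτ) = 1 − e^(−4 × 0.1061 × 8.60) = 1 − e^(−3.651) = 1 − 0.02595 ≈ 0.974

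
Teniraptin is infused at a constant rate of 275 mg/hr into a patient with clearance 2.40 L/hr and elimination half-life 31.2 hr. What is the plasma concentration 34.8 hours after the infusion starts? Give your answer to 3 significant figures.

Css = rate / CL = 275 / 2.40 = 114.6 µg/mL
k = ln 2 / 31.2 = 0.02222 hr⁻¹
C(t) = Css (1 − e^(−kt)) = 114.6 × (1 − e^(−0.7731)) = 114.6 × 0.5384 ≈ 61.7 µg/mL

61.7 µg/mL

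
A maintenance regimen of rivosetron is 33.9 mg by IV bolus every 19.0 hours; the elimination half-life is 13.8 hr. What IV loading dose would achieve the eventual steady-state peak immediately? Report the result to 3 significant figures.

k = ln 2 / 13.8 = 0.05023 hr⁻¹
Accumulation ratio R = 1 / (1 − e^(−kτ)) = 1 / (1 − e^(−0.05023×19.0)) = 1 / (1 − 0.3851) = 1.626
Loading dose = maintenance dose × R = 33.9 × 1.626 ≈ 55.1 mg

55.1 mg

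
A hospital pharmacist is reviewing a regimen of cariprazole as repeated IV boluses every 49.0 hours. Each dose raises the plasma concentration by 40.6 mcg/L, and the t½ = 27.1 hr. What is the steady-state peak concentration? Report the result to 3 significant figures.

k = ln 2 / 27.1 = 0.02558 hr⁻¹
Fraction remaining after one interval: e^(−kτ) = e^(−0.02558 × 49.0) = 0.2856
R = 1 / (1 − 0.2856) = 1.400
Css,max = 40.6 × 1.400 ≈ 56.8 mcg/L

56.8 mcg/L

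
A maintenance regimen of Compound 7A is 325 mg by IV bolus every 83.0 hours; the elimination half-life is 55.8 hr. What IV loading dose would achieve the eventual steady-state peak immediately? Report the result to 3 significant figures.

k = ln 2 / 55.8 = 0.01242 hr⁻¹
Accumulation ratio R = 1 / (1 − e^(−kτ)) = 1 / (1 − e^(−0.01242×83.0)) = 1 / (1 − 0.3566) = 1.554
Loading dose = maintenance dose × R = 325 × 1.554 ≈ 505 mg

505 mg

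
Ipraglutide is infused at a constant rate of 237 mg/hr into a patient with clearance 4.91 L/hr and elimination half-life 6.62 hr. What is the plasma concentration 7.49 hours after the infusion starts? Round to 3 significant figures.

26.2 µg/mL

Css = rate / CL = 237 / 4.91 = 48.27 µg/mL
k = ln 2 / 6.62 = 0.1047 hr⁻¹
C(t) = Css (1 − e^(−kt)) = 48.27 × (1 − e^(−0.7842)) = 48.27 × 0.5435 ≈ 26.2 µg/mL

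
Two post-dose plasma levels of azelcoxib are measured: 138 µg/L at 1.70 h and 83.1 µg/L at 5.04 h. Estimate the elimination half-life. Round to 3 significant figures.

4.56 hours

k = ln(C₁/C₂) / (t₂ − t₁) = ln(138/83.1) / (5.04 − 1.70)
  = 0.5072 / 3.340 = 0.1519 h⁻¹
t½ = ln 2 / k = ln 2 / 0.1519 ≈ 4.56 hours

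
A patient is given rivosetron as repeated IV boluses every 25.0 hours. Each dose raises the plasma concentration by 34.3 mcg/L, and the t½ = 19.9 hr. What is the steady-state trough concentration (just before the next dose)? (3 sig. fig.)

24.7 mcg/L

k = ln 2 / 19.9 = 0.03483 hr⁻¹
Fraction remaining after one interval: e^(−kτ) = e^(−0.03483 × 25.0) = 0.4186
R = 1 / (1 − 0.4186) = 1.720
Css,max = 34.3 × 1.720 = 59.00 mcg/L
Css,min = Css,max × e^(−kτ) = 59.00 × 0.4186 ≈ 24.7 mcg/L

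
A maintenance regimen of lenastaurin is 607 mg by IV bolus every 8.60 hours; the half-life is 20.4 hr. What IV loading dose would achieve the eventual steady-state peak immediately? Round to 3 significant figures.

k = ln 2 / 20.4 = 0.03398 hr⁻¹
Accumulation ratio R = 1 / (1 − e^(−kτ)) = 1 / (1 − e^(−0.03398×8.60)) = 1 / (1 − 0.7466) = 3.947
Loading dose = maintenance dose × R = 607 × 3.947 ≈ 2400 mg

2400 mg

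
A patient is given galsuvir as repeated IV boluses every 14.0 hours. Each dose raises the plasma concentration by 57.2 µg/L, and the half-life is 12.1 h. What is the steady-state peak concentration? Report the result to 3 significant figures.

104 µg/L

k = ln 2 / 12.1 = 0.05728 h⁻¹
Fraction remaining after one interval: e^(−kτ) = e^(−0.05728 × 14.0) = 0.4484
R = 1 / (1 − 0.4484) = 1.813
Css,max = 57.2 × 1.813 ≈ 104 µg/L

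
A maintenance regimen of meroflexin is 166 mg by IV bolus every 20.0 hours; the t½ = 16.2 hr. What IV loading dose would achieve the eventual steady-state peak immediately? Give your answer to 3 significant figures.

289 mg

k = ln 2 / 16.2 = 0.04279 hr⁻¹
Accumulation ratio R = 1 / (1 − e^(−kτ)) = 1 / (1 − e^(−0.04279×20.0)) = 1 / (1 − 0.4250) = 1.739
Loading dose = maintenance dose × R = 166 × 1.739 ≈ 289 mg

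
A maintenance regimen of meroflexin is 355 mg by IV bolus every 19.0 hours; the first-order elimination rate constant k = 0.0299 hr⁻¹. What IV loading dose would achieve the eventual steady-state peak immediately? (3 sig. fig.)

Accumulation ratio R = 1 / (1 − e^(−kτ)) = 1 / (1 − e^(−0.02990×19.0)) = 1 / (1 − 0.5666) = 2.307
Loading dose = maintenance dose × R = 355 × 2.307 ≈ 819 mg

819 mg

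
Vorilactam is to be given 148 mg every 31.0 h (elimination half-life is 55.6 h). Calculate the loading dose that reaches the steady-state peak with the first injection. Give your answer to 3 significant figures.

462 mg

k = ln 2 / 55.6 = 0.01247 h⁻¹
Accumulation ratio R = 1 / (1 − e^(−kτ)) = 1 / (1 − e^(−0.01247×31.0)) = 1 / (1 − 0.6795) = 3.120
Loading dose = maintenance dose × R = 148 × 3.120 ≈ 462 mg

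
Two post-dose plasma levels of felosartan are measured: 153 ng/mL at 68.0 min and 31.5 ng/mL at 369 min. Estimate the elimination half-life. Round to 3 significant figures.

k = ln(C₁/C₂) / (t₂ − t₁) = ln(153/31.5) / (369 − 68.0)
  = 1.580 / 301.0 = 0.005251 min⁻¹
t½ = ln 2 / k = ln 2 / 0.005251 ≈ 132 minutes

132 minutes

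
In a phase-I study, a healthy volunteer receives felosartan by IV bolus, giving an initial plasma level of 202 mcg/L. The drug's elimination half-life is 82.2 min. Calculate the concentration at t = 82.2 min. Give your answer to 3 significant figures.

k = ln 2 / 82.2 = 0.008432 min⁻¹
C(t) = C₀ e^(−kt) = 202 × e^(−0.008432 × 82.2) = 202 × e^(−0.6931) = 202 × 0.5000 ≈ 101 mcg/L

101 mcg/L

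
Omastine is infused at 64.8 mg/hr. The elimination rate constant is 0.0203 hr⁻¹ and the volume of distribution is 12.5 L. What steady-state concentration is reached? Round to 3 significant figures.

CL = k · V = 0.0203 × 12.5 = 0.2537 L/hr
Css = rate / CL = 64.8 / 0.2537 ≈ 255 µg/mL

255 µg/mL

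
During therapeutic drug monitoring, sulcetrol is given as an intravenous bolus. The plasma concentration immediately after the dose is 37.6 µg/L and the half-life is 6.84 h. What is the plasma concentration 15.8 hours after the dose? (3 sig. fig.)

k = ln 2 / 6.84 = 0.1013 h⁻¹
C(t) = C₀ e^(−kt) = 37.6 × e^(−0.1013 × 15.8) = 37.6 × e^(−1.601) = 37.6 × 0.2017 ≈ 7.58 µg/L

7.58 µg/L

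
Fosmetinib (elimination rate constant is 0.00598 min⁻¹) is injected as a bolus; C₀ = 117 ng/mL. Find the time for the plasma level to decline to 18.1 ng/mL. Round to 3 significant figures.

312 minutes

C(t) = C₀ e^(−kt)  ⇒  t = ln(C₀/C) / k
t = ln(117/18.1) / 0.005980 = 1.866 / 0.005980 ≈ 312 minutes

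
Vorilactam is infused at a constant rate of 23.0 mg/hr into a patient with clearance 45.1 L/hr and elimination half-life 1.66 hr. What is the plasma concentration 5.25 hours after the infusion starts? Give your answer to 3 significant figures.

Css = rate / CL = 23.0 / 45.1 = 0.5100 µg/mL
k = ln 2 / 1.66 = 0.4176 hr⁻¹
C(t) = Css (1 − e^(−kt)) = 0.5100 × (1 − e^(−2.192)) = 0.5100 × 0.8883 ≈ 0.453 µg/mL

0.453 µg/mL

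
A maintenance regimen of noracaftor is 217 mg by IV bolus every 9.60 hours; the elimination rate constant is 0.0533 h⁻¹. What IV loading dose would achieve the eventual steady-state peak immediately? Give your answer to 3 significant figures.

542 mg

Accumulation ratio R = 1 / (1 − e^(−kτ)) = 1 / (1 − e^(−0.05330×9.60)) = 1 / (1 − 0.5995) = 2.497
Loading dose = maintenance dose × R = 217 × 2.497 ≈ 542 mg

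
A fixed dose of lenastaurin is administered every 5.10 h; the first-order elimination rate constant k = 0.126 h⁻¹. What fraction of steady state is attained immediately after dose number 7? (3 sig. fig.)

f_n = 1 − e^(−nkτ) = 1 − e^(−7 × 0.1260 × 5.10) = 1 − e^(−4.498) = 1 − 0.01113 ≈ 0.989

0.989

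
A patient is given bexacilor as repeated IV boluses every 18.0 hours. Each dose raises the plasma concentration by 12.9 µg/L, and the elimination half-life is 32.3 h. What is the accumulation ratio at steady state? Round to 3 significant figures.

k = ln 2 / 32.3 = 0.02146 h⁻¹
Fraction remaining after one interval: e^(−kτ) = e^(−0.02146 × 18.0) = 0.6796
R = 1 / (1 − 0.6796) = 1 / 0.3204 ≈ 3.12

3.12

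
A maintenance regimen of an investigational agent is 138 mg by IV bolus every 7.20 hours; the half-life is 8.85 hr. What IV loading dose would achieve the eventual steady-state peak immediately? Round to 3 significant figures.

k = ln 2 / 8.85 = 0.07832 hr⁻¹
Accumulation ratio R = 1 / (1 − e^(−kτ)) = 1 / (1 − e^(−0.07832×7.20)) = 1 / (1 − 0.5690) = 2.320
Loading dose = maintenance dose × R = 138 × 2.320 ≈ 320 mg

320 mg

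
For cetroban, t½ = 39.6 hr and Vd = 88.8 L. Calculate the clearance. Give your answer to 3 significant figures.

k = ln 2 / t½ = ln 2 / 39.6 = 0.01750 hr⁻¹
CL = k · V = 0.01750 × 88.8 ≈ 1.55 L/hr

1.55 L/hr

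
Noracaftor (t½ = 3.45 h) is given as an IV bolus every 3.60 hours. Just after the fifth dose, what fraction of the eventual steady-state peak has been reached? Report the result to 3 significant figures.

k = ln 2 / 3.45 = 0.2009 h⁻¹
f_n = 1 − e^(−nkτ) = 1 − e^(−5 × 0.2009 × 3.60) = 1 − e^(−3.616) = 1 − 0.02688 ≈ 0.973

0.973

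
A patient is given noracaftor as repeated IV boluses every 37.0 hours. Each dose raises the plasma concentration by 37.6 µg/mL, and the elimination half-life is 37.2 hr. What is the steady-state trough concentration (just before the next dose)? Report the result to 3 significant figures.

37.9 µg/mL

k = ln 2 / 37.2 = 0.01863 hr⁻¹
Fraction remaining after one interval: e^(−kτ) = e^(−0.01863 × 37.0) = 0.5019
R = 1 / (1 − 0.5019) = 2.007
Css,max = 37.6 × 2.007 = 75.48 µg/mL
Css,min = Css,max × e^(−kτ) = 75.48 × 0.5019 ≈ 37.9 µg/mL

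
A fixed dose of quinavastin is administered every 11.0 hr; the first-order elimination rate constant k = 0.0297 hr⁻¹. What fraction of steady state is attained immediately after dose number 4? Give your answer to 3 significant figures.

0.729

f_n = 1 − e^(−nkτ) = 1 − e^(−4 × 0.02970 × 11.0) = 1 − e^(−1.307) = 1 − 0.2707 ≈ 0.729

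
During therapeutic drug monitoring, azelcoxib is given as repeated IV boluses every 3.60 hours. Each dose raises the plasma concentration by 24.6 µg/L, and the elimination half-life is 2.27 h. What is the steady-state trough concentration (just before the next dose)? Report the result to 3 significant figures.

12.3 µg/L

k = ln 2 / 2.27 = 0.3054 h⁻¹
Fraction remaining after one interval: e^(−kτ) = e^(−0.3054 × 3.60) = 0.3331
R = 1 / (1 − 0.3331) = 1.500
Css,max = 24.6 × 1.500 = 36.89 µg/L
Css,min = Css,max × e^(−kτ) = 36.89 × 0.3331 ≈ 12.3 µg/L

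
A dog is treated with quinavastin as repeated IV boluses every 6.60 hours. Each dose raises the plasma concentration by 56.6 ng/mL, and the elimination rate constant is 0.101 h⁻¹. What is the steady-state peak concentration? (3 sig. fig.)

Fraction remaining after one interval: e^(−kτ) = e^(−0.1010 × 6.60) = 0.5135
R = 1 / (1 − 0.5135) = 2.055
Css,max = 56.6 × 2.055 ≈ 116 ng/mL

116 ng/mL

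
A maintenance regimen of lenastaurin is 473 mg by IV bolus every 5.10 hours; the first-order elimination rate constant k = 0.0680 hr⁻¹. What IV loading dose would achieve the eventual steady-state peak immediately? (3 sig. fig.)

1610 mg

Accumulation ratio R = 1 / (1 − e^(−kτ)) = 1 / (1 − e^(−0.06800×5.10)) = 1 / (1 − 0.7069) = 3.412
Loading dose = maintenance dose × R = 473 × 3.412 ≈ 1610 mg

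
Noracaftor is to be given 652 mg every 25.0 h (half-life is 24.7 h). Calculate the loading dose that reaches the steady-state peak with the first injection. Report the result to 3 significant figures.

1290 mg

k = ln 2 / 24.7 = 0.02806 h⁻¹
Accumulation ratio R = 1 / (1 − e^(−kτ)) = 1 / (1 − e^(−0.02806×25.0)) = 1 / (1 − 0.4958) = 1.983
Loading dose = maintenance dose × R = 652 × 1.983 ≈ 1290 mg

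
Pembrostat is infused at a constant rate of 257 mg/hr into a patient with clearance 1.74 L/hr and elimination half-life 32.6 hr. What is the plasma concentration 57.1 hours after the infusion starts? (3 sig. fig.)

Css = rate / CL = 257 / 1.74 = 147.7 µg/mL
k = ln 2 / 32.6 = 0.02126 hr⁻¹
C(t) = Css (1 − e^(−kt)) = 147.7 × (1 − e^(−1.214)) = 147.7 × 0.7030 ≈ 104 µg/mL

104 µg/mL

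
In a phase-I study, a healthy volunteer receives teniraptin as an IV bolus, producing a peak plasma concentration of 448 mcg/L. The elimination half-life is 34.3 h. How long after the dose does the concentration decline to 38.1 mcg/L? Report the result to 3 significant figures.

122 hours

k = ln 2 / 34.3 = 0.02021 h⁻¹
C(t) = C₀ e^(−kt)  ⇒  t = ln(C₀/C) / k
t = ln(448/38.1) / 0.02021 = 2.465 / 0.02021 ≈ 122 hours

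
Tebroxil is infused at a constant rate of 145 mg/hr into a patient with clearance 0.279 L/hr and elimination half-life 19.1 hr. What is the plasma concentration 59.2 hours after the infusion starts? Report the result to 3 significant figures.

459 µg/mL

Css = rate / CL = 145 / 0.279 = 519.7 µg/mL
k = ln 2 / 19.1 = 0.03629 hr⁻¹
C(t) = Css (1 − e^(−kt)) = 519.7 × (1 − e^(−2.148)) = 519.7 × 0.8833 ≈ 459 µg/mL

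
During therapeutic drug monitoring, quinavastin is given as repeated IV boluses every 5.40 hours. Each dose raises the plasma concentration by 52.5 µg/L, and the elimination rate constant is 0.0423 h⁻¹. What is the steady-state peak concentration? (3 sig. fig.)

257 µg/L

Fraction remaining after one interval: e^(−kτ) = e^(−0.04230 × 5.40) = 0.7958
R = 1 / (1 − 0.7958) = 4.897
Css,max = 52.5 × 4.897 ≈ 257 µg/L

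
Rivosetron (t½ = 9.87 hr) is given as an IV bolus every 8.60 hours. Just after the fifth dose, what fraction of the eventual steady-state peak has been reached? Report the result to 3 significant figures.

k = ln 2 / 9.87 = 0.07023 hr⁻¹
f_n = 1 − e^(−nkτ) = 1 − e^(−5 × 0.07023 × 8.60) = 1 − e^(−3.020) = 1 − 0.04881 ≈ 0.951

0.951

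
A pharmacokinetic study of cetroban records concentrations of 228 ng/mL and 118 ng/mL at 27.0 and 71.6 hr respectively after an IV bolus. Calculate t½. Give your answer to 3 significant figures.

k = ln(C₁/C₂) / (t₂ − t₁) = ln(228/118) / (71.6 − 27.0)
  = 0.6587 / 44.60 = 0.01477 hr⁻¹
t½ = ln 2 / k = ln 2 / 0.01477 ≈ 46.9 hours

46.9 hours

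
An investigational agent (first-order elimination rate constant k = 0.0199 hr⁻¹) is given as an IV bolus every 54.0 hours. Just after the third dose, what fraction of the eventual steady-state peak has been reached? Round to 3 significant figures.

f_n = 1 − e^(−nkτ) = 1 − e^(−3 × 0.01990 × 54.0) = 1 − e^(−3.224) = 1 − 0.03980 ≈ 0.960

0.960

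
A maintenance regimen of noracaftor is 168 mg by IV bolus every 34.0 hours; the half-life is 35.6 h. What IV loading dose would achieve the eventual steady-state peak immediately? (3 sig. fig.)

k = ln 2 / 35.6 = 0.01947 h⁻¹
Accumulation ratio R = 1 / (1 − e^(−kτ)) = 1 / (1 − e^(−0.01947×34.0)) = 1 / (1 − 0.5158) = 2.065
Loading dose = maintenance dose × R = 168 × 2.065 ≈ 347 mg

347 mg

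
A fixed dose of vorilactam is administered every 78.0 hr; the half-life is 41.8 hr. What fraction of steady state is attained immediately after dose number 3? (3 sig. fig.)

k = ln 2 / 41.8 = 0.01658 hr⁻¹
f_n = 1 − e^(−nkτ) = 1 − e^(−3 × 0.01658 × 78.0) = 1 − e^(−3.880) = 1 − 0.02064 ≈ 0.979

0.979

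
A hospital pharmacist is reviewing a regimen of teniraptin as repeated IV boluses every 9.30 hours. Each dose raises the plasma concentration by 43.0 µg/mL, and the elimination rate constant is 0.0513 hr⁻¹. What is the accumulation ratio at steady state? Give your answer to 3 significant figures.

2.64

Fraction remaining after one interval: e^(−kτ) = e^(−0.05130 × 9.30) = 0.6206
R = 1 / (1 − 0.6206) = 1 / 0.3794 ≈ 2.64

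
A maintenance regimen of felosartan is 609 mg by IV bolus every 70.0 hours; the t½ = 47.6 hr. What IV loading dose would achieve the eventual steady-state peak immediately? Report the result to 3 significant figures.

953 mg

k = ln 2 / 47.6 = 0.01456 hr⁻¹
Accumulation ratio R = 1 / (1 − e^(−kτ)) = 1 / (1 − e^(−0.01456×70.0)) = 1 / (1 − 0.3608) = 1.565
Loading dose = maintenance dose × R = 609 × 1.565 ≈ 953 mg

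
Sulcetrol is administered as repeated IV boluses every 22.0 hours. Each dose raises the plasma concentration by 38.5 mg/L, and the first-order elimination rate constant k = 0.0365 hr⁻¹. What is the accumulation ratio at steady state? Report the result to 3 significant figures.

Fraction remaining after one interval: e^(−kτ) = e^(−0.03650 × 22.0) = 0.4480
R = 1 / (1 − 0.4480) = 1 / 0.5520 ≈ 1.81

1.81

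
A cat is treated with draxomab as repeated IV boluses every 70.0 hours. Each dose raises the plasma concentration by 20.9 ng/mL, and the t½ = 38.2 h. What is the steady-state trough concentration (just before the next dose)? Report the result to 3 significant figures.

8.16 ng/mL

k = ln 2 / 38.2 = 0.01815 h⁻¹
Fraction remaining after one interval: e^(−kτ) = e^(−0.01815 × 70.0) = 0.2808
R = 1 / (1 − 0.2808) = 1.390
Css,max = 20.9 × 1.390 = 29.06 ng/mL
Css,min = Css,max × e^(−kτ) = 29.06 × 0.2808 ≈ 8.16 ng/mL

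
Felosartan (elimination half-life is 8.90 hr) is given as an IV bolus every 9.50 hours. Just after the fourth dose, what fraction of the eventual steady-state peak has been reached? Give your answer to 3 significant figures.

0.948

k = ln 2 / 8.90 = 0.07788 hr⁻¹
f_n = 1 − e^(−nkτ) = 1 − e^(−4 × 0.07788 × 9.50) = 1 − e^(−2.960) = 1 − 0.05184 ≈ 0.948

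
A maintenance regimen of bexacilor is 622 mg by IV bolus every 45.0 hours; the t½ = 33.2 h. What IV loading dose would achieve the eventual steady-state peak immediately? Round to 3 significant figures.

k = ln 2 / 33.2 = 0.02088 h⁻¹
Accumulation ratio R = 1 / (1 − e^(−kτ)) = 1 / (1 − e^(−0.02088×45.0)) = 1 / (1 − 0.3908) = 1.642
Loading dose = maintenance dose × R = 622 × 1.642 ≈ 1020 mg

1020 mg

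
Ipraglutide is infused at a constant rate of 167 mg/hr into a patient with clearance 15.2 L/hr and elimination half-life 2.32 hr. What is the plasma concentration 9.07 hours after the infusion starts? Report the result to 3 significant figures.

10.3 µg/mL

Css = rate / CL = 167 / 15.2 = 10.99 µg/mL
k = ln 2 / 2.32 = 0.2988 hr⁻¹
C(t) = Css (1 − e^(−kt)) = 10.99 × (1 − e^(−2.710)) = 10.99 × 0.9335 ≈ 10.3 µg/mL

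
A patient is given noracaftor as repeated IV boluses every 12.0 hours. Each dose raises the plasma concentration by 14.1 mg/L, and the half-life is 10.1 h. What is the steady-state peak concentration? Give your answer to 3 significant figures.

25.1 mg/L

k = ln 2 / 10.1 = 0.06863 h⁻¹
Fraction remaining after one interval: e^(−kτ) = e^(−0.06863 × 12.0) = 0.4389
R = 1 / (1 − 0.4389) = 1.782
Css,max = 14.1 × 1.782 ≈ 25.1 mg/L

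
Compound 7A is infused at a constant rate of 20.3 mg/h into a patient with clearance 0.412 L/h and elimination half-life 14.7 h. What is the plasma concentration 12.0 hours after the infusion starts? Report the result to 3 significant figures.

Css = rate / CL = 20.3 / 0.412 = 49.27 µg/mL
k = ln 2 / 14.7 = 0.04715 h⁻¹
C(t) = Css (1 − e^(−kt)) = 49.27 × (1 − e^(−0.5658)) = 49.27 × 0.4321 ≈ 21.3 µg/mL

21.3 µg/mL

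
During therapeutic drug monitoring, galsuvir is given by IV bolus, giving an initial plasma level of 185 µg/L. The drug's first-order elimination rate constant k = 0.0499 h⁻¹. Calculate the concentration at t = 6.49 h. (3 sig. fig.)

C(t) = C₀ e^(−kt) = 185 × e^(−0.04990 × 6.49) = 185 × e^(−0.3239) = 185 × 0.7234 ≈ 134 µg/L

134 µg/L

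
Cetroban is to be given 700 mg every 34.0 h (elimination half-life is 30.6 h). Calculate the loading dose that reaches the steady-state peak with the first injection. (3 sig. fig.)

1300 mg

k = ln 2 / 30.6 = 0.02265 h⁻¹
Accumulation ratio R = 1 / (1 − e^(−kτ)) = 1 / (1 − e^(−0.02265×34.0)) = 1 / (1 − 0.4629) = 1.862
Loading dose = maintenance dose × R = 700 × 1.862 ≈ 1300 mg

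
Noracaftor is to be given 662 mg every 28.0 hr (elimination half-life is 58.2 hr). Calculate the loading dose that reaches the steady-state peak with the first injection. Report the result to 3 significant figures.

k = ln 2 / 58.2 = 0.01191 hr⁻¹
Accumulation ratio R = 1 / (1 − e^(−kτ)) = 1 / (1 − e^(−0.01191×28.0)) = 1 / (1 − 0.7164) = 3.526
Loading dose = maintenance dose × R = 662 × 3.526 ≈ 2330 mg

2330 mg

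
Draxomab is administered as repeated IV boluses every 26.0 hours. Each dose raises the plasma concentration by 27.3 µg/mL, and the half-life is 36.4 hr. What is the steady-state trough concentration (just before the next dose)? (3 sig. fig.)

k = ln 2 / 36.4 = 0.01904 hr⁻¹
Fraction remaining after one interval: e^(−kτ) = e^(−0.01904 × 26.0) = 0.6095
R = 1 / (1 − 0.6095) = 2.561
Css,max = 27.3 × 2.561 = 69.91 µg/mL
Css,min = Css,max × e^(−kτ) = 69.91 × 0.6095 ≈ 42.6 µg/mL

42.6 µg/mL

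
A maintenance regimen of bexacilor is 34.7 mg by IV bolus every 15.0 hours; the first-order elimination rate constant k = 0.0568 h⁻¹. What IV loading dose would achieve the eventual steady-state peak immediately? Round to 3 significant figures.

Accumulation ratio R = 1 / (1 − e^(−kτ)) = 1 / (1 − e^(−0.05680×15.0)) = 1 / (1 − 0.4266) = 1.744
Loading dose = maintenance dose × R = 34.7 × 1.744 ≈ 60.5 mg

60.5 mg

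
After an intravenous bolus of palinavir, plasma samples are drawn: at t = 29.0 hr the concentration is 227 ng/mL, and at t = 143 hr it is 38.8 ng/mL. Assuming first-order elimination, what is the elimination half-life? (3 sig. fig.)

k = ln(C₁/C₂) / (t₂ − t₁) = ln(227/38.8) / (143 − 29.0)
  = 1.767 / 114.0 = 0.01550 hr⁻¹
t½ = ln 2 / k = ln 2 / 0.01550 ≈ 44.7 hours

44.7 hours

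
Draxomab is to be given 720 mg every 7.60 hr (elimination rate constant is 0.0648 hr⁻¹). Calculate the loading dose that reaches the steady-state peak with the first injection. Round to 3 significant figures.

Accumulation ratio R = 1 / (1 − e^(−kτ)) = 1 / (1 − e^(−0.06480×7.60)) = 1 / (1 − 0.6111) = 2.571
Loading dose = maintenance dose × R = 720 × 2.571 ≈ 1850 mg

1850 mg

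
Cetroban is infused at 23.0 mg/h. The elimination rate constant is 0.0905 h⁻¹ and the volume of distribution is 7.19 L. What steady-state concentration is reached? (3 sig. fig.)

35.3 mg/L

CL = k · V = 0.0905 × 7.19 = 0.6507 L/h
Css = rate / CL = 23.0 / 0.6507 ≈ 35.3 mg/L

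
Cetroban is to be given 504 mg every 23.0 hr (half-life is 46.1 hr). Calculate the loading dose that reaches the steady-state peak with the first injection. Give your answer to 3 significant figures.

k = ln 2 / 46.1 = 0.01504 hr⁻¹
Accumulation ratio R = 1 / (1 − e^(−kτ)) = 1 / (1 − e^(−0.01504×23.0)) = 1 / (1 − 0.7076) = 3.420
Loading dose = maintenance dose × R = 504 × 3.420 ≈ 1720 mg

1720 mg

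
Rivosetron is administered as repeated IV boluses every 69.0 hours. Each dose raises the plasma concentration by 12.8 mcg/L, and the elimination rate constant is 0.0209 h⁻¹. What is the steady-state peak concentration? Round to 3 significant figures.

Fraction remaining after one interval: e^(−kτ) = e^(−0.02090 × 69.0) = 0.2364
R = 1 / (1 − 0.2364) = 1.310
Css,max = 12.8 × 1.310 ≈ 16.8 mcg/L

16.8 mcg/L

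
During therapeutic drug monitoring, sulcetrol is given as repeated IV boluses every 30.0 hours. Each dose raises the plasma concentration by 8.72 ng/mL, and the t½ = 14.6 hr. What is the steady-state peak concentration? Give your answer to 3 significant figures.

11.5 ng/mL

k = ln 2 / 14.6 = 0.04748 hr⁻¹
Fraction remaining after one interval: e^(−kτ) = e^(−0.04748 × 30.0) = 0.2407
R = 1 / (1 − 0.2407) = 1.317
Css,max = 8.72 × 1.317 ≈ 11.5 ng/mL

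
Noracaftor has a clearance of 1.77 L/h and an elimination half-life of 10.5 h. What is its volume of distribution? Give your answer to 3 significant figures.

k = ln 2 / t½ = ln 2 / 10.5 = 0.06601 h⁻¹
V = CL / k = 1.77 / 0.06601 ≈ 26.8 L

26.8 L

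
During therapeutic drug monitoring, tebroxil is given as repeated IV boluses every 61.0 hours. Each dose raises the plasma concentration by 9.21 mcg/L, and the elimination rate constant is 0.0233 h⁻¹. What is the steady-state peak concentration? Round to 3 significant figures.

12.1 mcg/L

Fraction remaining after one interval: e^(−kτ) = e^(−0.02330 × 61.0) = 0.2414
R = 1 / (1 − 0.2414) = 1.318
Css,max = 9.21 × 1.318 ≈ 12.1 mcg/L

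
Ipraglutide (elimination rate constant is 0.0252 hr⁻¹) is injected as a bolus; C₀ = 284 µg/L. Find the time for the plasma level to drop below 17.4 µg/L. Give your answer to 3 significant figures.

C(t) = C₀ e^(−kt)  ⇒  t = ln(C₀/C) / k
t = ln(284/17.4) / 0.02520 = 2.793 / 0.02520 ≈ 111 hours

111 hours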